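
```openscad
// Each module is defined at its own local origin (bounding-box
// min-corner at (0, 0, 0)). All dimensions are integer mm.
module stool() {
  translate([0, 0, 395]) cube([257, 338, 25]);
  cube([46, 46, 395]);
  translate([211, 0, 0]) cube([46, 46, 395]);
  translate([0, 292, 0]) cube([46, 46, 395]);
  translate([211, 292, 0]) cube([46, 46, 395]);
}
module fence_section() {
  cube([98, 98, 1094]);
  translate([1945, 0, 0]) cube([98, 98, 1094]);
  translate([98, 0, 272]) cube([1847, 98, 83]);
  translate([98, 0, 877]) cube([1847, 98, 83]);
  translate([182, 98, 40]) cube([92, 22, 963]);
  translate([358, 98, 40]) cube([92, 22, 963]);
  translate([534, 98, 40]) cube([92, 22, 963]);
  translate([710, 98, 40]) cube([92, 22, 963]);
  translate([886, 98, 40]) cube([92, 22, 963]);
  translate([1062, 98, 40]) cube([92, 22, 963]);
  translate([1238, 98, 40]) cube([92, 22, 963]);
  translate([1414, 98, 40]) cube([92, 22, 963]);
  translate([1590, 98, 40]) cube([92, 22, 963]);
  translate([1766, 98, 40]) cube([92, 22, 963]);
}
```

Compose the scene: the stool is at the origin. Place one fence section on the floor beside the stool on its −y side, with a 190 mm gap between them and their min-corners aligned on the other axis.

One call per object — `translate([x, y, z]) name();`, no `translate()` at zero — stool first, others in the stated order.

stool();
translate([0, -310, 0]) fence_section();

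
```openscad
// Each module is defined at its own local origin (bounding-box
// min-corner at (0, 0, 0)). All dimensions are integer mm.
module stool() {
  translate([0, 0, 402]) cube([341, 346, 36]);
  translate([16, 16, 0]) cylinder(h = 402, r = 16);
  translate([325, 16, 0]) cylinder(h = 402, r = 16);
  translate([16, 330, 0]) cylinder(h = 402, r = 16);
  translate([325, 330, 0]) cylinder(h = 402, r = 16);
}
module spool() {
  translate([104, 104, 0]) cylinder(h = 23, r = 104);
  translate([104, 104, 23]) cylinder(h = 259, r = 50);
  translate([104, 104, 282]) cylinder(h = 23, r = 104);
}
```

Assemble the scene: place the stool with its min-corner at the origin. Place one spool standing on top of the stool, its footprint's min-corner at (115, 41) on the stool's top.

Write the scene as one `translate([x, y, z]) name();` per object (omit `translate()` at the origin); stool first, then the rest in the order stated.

stool();
translate([115, 41, 438]) spool();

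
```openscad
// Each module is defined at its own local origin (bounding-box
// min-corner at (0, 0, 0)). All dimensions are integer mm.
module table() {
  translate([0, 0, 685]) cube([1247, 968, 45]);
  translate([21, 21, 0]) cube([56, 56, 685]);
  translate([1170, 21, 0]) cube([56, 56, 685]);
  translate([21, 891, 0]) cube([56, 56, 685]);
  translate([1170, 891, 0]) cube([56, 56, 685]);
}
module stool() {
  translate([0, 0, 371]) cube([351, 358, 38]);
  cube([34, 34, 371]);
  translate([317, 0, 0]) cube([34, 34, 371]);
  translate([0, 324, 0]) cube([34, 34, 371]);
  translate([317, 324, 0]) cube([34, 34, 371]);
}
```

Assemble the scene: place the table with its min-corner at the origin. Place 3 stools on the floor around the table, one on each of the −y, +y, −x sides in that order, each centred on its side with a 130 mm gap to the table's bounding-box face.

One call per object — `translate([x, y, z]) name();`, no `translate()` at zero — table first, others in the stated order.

table();
translate([448, -488, 0]) stool();
translate([448, 1098, 0]) stool();
translate([-481, 305, 0]) stool();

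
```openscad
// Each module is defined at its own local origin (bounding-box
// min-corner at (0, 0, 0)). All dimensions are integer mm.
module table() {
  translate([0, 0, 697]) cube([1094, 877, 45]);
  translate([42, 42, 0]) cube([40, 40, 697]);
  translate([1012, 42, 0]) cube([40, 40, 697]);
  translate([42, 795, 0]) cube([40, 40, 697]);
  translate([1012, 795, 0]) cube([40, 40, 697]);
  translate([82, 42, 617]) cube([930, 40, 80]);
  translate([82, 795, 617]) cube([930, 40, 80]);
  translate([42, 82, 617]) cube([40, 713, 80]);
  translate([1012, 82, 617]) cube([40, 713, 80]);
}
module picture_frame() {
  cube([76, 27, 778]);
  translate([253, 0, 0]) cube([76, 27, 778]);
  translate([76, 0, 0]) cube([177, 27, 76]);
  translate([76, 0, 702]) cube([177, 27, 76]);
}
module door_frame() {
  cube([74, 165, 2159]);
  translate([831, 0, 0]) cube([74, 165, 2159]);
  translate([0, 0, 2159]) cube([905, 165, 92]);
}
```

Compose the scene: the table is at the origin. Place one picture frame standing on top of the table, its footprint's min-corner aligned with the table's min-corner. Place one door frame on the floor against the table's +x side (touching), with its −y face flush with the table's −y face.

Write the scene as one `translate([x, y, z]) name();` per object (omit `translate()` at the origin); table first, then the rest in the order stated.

table();
translate([0, 0, 742]) picture_frame();
translate([1094, 0, 0]) door_frame();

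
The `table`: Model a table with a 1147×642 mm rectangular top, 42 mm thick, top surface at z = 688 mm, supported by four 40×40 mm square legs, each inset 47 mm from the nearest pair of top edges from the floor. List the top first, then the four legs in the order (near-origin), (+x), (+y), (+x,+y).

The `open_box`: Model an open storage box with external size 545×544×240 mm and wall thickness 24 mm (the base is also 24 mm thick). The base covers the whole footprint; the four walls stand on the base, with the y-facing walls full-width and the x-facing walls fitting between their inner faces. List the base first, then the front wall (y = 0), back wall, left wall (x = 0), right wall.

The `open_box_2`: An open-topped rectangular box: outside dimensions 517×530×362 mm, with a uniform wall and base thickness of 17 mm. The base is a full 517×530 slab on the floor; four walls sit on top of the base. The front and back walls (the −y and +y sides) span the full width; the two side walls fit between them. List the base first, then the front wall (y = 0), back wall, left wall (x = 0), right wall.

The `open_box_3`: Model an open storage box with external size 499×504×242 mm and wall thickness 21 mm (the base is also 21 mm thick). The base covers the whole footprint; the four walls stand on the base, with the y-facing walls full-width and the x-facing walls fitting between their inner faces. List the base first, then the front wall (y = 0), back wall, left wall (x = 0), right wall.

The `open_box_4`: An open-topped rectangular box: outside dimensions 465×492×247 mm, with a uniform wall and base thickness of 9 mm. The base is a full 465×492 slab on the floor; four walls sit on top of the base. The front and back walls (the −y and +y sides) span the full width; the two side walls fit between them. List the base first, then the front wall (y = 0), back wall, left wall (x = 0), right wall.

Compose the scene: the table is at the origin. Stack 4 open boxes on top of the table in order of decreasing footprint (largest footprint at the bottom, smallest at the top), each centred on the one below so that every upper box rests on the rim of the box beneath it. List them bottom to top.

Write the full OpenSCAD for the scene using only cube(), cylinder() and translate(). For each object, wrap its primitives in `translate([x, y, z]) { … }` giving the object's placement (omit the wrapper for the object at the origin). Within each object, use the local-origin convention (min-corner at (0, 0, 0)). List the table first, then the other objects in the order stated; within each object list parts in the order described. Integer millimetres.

translate([0, 0, 646]) cube([1147, 642, 42]);
translate([47, 47, 0]) cube([40, 40, 646]);
translate([1060, 47, 0]) cube([40, 40, 646]);
translate([47, 555, 0]) cube([40, 40, 646]);
translate([1060, 555, 0]) cube([40, 40, 646]);
translate([301, 49, 688]) {
  cube([545, 544, 24]);
  translate([0, 0, 24]) cube([545, 24, 216]);
  translate([0, 520, 24]) cube([545, 24, 216]);
  translate([0, 24, 24]) cube([24, 496, 216]);
  translate([521, 24, 24]) cube([24, 496, 216]);
}
translate([315, 56, 928]) {
  cube([517, 530, 17]);
  translate([0, 0, 17]) cube([517, 17, 345]);
  translate([0, 513, 17]) cube([517, 17, 345]);
  translate([0, 17, 17]) cube([17, 496, 345]);
  translate([500, 17, 17]) cube([17, 496, 345]);
}
translate([324, 69, 1290]) {
  cube([499, 504, 21]);
  translate([0, 0, 21]) cube([499, 21, 221]);
  translate([0, 483, 21]) cube([499, 21, 221]);
  translate([0, 21, 21]) cube([21, 462, 221]);
  translate([478, 21, 21]) cube([21, 462, 221]);
}
translate([341, 75, 1532]) {
  cube([465, 492, 9]);
  translate([0, 0, 9]) cube([465, 9, 238]);
  translate([0, 483, 9]) cube([465, 9, 238]);
  translate([0, 9, 9]) cube([9, 474, 238]);
  translate([456, 9, 9]) cube([9, 474, 238]);
}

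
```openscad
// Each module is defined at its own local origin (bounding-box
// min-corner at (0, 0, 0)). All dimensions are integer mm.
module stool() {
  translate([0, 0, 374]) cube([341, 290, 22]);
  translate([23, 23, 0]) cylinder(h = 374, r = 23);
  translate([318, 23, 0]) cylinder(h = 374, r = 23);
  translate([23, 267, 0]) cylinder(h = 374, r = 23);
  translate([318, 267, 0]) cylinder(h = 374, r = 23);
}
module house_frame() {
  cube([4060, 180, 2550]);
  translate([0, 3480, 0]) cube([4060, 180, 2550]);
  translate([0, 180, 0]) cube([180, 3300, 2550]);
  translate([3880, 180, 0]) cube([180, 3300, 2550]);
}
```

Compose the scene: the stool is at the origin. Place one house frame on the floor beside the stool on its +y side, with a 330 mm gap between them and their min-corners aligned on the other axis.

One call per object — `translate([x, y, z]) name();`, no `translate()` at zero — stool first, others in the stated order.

stool();
translate([0, 620, 0]) house_frame();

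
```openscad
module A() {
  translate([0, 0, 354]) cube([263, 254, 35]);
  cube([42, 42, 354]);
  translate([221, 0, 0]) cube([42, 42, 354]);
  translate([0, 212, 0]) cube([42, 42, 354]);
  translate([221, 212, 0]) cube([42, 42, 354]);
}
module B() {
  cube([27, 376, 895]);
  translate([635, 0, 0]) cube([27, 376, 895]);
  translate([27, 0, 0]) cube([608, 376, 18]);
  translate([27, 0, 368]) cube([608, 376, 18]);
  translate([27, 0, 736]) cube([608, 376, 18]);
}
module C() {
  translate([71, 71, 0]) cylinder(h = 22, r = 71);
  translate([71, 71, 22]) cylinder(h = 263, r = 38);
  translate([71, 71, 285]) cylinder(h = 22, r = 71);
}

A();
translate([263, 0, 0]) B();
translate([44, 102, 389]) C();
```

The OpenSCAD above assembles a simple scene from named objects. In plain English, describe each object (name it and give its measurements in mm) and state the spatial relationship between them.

A is a simple wooden stool: a rectangular seat 263 mm (x) by 254 mm (y), 35 mm thick, top face at z = 389 mm, on four square legs, each 42×42 mm in cross-section. The legs rest on z = 0, each flush with a corner of the seat.

B is a bookshelf 662 mm wide overall, 376 mm deep and 895 mm tall. The two sides are 27 mm thick vertical panels. 3 horizontal shelves of 18 mm thickness span between the inner faces of the sides; the lowest shelf sits on the floor and shelves are stacked with a clear vertical gap of 350 mm between each pair.

C is a spool: two coaxial disc flanges of radius 71 mm and thickness 22 mm, joined by a core cylinder of radius 38 mm and height 263 mm. The lower flange rests on z = 0 and the three cylinders share a vertical axis.

The bookshelf is against the stool's +x side, with their −y faces flush. The spool is on top of the stool.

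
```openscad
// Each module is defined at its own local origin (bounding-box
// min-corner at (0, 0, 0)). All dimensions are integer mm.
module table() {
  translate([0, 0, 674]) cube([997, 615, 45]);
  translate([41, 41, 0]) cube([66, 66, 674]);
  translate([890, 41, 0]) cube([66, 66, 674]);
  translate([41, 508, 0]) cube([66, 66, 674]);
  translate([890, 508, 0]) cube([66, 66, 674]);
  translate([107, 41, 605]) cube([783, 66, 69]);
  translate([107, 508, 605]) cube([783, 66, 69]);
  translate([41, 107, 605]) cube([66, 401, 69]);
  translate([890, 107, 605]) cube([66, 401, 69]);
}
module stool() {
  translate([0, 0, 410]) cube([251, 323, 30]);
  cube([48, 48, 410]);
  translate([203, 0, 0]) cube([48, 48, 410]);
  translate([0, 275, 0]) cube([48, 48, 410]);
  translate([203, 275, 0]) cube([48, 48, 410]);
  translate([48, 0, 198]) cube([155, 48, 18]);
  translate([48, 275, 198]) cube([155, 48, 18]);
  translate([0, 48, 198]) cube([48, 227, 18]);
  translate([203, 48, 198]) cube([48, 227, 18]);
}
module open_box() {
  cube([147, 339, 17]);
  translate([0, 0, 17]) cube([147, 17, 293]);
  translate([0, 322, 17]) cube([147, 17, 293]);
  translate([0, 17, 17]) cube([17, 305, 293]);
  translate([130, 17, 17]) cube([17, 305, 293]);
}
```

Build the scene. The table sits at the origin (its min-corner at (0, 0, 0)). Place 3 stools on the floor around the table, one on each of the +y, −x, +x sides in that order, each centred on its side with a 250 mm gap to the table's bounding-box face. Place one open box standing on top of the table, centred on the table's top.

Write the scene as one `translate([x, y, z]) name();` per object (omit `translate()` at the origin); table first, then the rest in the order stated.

table();
translate([373, 865, 0]) stool();
translate([-501, 146, 0]) stool();
translate([1247, 146, 0]) stool();
translate([425, 138, 719]) open_box();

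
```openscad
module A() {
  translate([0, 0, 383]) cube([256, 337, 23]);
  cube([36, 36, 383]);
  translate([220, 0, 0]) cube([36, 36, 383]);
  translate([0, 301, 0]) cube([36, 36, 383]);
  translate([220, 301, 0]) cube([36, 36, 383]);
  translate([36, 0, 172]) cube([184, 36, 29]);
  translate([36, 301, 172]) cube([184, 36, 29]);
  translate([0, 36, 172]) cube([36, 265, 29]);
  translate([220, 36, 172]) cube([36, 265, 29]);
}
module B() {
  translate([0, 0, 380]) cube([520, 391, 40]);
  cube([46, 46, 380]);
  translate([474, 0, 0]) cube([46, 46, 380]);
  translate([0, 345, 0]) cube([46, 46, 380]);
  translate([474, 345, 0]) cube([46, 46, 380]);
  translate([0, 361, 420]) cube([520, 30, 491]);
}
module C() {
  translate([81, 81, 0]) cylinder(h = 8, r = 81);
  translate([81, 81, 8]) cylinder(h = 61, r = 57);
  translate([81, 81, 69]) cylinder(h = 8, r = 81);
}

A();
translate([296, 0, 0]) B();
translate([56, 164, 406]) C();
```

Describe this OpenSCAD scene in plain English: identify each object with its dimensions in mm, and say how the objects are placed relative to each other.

A is a simple wooden stool: a rectangular seat 256 mm (x) by 337 mm (y), 23 mm thick, top face at z = 406 mm, on four square legs, each 36×36 mm in cross-section. The legs rest on z = 0, each flush with a corner of the seat. Four stretchers, 36 mm wide and 29 mm tall, connect adjacent legs with their undersides at z = 172 mm, each running between the inner faces of the legs it joins and aligned with the legs' outer faces on the other axis.

B is a chair. The seat is a 520×391×40 mm slab with its top at z = 420 mm, on four 46×46 mm corner legs (flush with the seat edges, standing on z = 0). A flat backrest 30 mm thick, 491 mm tall, spans the full seat width and rises from the seat top along its +y edge, rear face flush with the rear of the seat.

C is a spool: two coaxial disc flanges of radius 81 mm and thickness 8 mm, joined by a core cylinder of radius 57 mm and height 61 mm. The lower flange rests on z = 0 and the three cylinders share a vertical axis.

The chair is on the floor beside the stool on its +x side. The spool is on top of the stool.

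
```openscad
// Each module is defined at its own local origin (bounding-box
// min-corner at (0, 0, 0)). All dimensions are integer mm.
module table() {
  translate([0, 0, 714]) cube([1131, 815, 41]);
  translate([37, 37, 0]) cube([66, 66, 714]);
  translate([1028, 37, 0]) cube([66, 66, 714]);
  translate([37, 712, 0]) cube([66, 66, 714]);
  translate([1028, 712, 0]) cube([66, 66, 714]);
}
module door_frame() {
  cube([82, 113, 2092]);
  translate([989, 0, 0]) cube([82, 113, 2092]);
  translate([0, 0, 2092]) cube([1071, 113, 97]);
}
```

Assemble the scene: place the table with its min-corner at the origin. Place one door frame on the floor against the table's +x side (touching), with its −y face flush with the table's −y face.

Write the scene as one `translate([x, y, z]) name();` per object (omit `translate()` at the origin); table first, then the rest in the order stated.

table();
translate([1131, 0, 0]) door_frame();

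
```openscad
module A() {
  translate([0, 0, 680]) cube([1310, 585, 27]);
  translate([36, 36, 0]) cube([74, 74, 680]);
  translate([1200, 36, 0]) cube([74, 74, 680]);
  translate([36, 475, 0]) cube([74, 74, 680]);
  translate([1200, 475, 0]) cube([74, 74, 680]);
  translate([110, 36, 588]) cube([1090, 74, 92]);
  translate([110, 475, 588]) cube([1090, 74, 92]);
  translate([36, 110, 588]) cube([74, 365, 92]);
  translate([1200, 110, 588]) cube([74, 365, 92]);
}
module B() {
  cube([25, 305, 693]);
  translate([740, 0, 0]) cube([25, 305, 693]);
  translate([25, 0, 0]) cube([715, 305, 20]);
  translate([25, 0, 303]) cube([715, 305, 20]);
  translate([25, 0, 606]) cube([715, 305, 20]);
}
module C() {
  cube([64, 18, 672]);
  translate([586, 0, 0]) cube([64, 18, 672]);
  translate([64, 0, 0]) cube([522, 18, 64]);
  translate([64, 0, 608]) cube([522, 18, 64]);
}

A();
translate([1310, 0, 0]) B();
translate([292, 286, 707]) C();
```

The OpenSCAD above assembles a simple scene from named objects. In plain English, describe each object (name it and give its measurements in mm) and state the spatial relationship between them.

A is a table: top 1310 mm (x) × 585 mm (y), 27 mm thick, upper face at z = 707 mm, on four 74×74 mm square legs, each inset 36 mm from the nearest pair of top edges, running from z = 0 to the bottom of the top. Four apron rails, 74 mm thick and 92 mm tall, run between adjacent legs with their top edges flush with the underside of the top and their outer faces flush with the legs' outer faces.

B is a bookshelf 765 mm wide overall, 305 mm deep and 693 mm tall. The two sides are 25 mm thick vertical panels. 3 horizontal shelves of 20 mm thickness span between the inner faces of the sides; the lowest shelf sits on the floor and shelves are stacked with a clear vertical gap of 283 mm between each pair.

C is a picture frame with a 522×544 mm rectangular opening (x by z) and a uniform 64 mm border on every side. Frame depth is 18 mm along y. It is built from two vertical stiles running the full outside height and two horizontal rails spanning the gap between the stiles.

The bookshelf is against the table's +x side, with their −y faces flush. The picture frame is on top of the table.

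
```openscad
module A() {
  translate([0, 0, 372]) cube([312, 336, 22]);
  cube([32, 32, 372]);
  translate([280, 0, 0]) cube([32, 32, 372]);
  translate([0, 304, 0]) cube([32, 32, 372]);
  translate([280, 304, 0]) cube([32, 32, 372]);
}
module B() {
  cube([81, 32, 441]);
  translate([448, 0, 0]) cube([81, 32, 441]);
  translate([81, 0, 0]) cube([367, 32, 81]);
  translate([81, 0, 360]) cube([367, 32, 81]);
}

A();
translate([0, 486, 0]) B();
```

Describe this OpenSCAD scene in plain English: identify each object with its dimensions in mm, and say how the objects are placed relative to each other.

A is a simple wooden stool: a rectangular seat 312 mm (x) by 336 mm (y), 22 mm thick, top face at z = 394 mm, on four square legs, each 32×32 mm in cross-section. The legs rest on z = 0, each flush with a corner of the seat.

B is a picture frame with a 367×279 mm rectangular opening (x by z) and a uniform 81 mm border on every side. Frame depth is 32 mm along y. It is built from two vertical stiles running the full outside height and two horizontal rails spanning the gap between the stiles.

The picture frame is on the floor beside the stool on its +y side.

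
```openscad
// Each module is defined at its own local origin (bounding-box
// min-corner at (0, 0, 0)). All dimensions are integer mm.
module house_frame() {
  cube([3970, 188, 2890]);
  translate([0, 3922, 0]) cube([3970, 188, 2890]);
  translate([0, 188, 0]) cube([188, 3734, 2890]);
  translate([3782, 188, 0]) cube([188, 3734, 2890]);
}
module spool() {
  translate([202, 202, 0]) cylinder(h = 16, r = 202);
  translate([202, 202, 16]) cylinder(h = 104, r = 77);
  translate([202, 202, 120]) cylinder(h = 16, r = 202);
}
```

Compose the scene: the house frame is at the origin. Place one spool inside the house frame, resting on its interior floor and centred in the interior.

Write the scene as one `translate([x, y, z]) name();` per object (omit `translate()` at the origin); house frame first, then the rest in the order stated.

house_frame();
translate([1783, 1853, 0]) spool();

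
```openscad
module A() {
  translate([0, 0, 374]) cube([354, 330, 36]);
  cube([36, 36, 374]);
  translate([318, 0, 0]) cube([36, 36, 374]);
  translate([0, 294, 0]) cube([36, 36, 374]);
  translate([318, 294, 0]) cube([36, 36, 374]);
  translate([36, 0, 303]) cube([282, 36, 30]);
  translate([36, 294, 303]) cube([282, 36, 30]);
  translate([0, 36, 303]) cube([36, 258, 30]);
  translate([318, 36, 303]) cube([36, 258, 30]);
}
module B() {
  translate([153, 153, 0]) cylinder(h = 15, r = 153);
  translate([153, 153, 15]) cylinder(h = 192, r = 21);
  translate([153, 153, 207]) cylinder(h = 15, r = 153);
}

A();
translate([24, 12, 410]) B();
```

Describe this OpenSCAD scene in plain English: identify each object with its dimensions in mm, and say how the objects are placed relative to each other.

A is a four-legged stool. The seat is a 354×330×36 mm slab whose top surface is at z = 410 mm; four square legs, each 36×36 mm in cross-section, run from the floor (z = 0) to the underside of the seat, each flush with a corner of the seat. Four stretchers, 36 mm wide and 30 mm tall, connect adjacent legs with their undersides at z = 303 mm, each running between the inner faces of the legs it joins and aligned with the legs' outer faces on the other axis.

B is a spool: two coaxial disc flanges of radius 153 mm and thickness 15 mm, joined by a core cylinder of radius 21 mm and height 192 mm. The lower flange rests on z = 0 and the three cylinders share a vertical axis.

The spool is on top of the stool, centred.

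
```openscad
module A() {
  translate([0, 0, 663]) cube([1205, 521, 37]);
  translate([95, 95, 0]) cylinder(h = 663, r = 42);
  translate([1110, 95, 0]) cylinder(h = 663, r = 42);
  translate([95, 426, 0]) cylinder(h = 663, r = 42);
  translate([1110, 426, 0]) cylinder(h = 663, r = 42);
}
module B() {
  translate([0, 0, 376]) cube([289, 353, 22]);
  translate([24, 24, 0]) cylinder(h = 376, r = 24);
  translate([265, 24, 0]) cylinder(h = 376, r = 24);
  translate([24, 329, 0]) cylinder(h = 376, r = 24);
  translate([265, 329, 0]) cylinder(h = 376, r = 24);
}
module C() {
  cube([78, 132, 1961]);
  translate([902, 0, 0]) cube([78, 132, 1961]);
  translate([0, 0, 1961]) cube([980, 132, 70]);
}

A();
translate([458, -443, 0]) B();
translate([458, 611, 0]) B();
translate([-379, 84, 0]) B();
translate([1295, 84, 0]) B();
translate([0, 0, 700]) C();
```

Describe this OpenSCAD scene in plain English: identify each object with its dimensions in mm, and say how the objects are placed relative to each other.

A is a table: top 1205 mm (x) × 521 mm (y), 37 mm thick, upper face at z = 700 mm, on four round legs of 84 mm diameter, each leg's bounding box inset 53 mm from the nearest pair of top edges, running from z = 0 to the bottom of the top.

B is a four-legged stool. The seat is 289×353 mm, 22 mm thick, top at z = 398 mm. It stands on four round legs, each 48 mm in diameter, from z = 0 to the seat underside, each leg's axis is inset half a diameter from the nearest pair of seat edges (so the leg's bounding box is flush with the corner).

C is a door frame. The clear opening is 824 mm wide and 1961 mm high. Two 78 mm wide jambs, 132 mm deep, stand either side of the opening from the floor to the top of the opening. A 70 mm thick head sits across the top of both jambs, spanning the full outside width of the frame.

Four stools sit around the table at the −y, +y, −x, +x sides. The door frame is on top of the table.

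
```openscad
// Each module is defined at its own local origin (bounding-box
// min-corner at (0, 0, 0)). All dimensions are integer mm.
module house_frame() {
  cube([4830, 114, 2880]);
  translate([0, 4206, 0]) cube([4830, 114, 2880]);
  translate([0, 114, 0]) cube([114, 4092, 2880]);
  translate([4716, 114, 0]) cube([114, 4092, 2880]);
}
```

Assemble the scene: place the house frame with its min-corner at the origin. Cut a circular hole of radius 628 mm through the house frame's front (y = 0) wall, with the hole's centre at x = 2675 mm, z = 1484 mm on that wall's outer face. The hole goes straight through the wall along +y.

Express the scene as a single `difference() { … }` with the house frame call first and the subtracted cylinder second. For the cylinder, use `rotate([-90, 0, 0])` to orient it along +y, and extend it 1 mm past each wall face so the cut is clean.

difference() {
  house_frame();
  translate([2675, -1, 1484]) rotate([-90, 0, 0]) cylinder(h = 116, r = 628);
}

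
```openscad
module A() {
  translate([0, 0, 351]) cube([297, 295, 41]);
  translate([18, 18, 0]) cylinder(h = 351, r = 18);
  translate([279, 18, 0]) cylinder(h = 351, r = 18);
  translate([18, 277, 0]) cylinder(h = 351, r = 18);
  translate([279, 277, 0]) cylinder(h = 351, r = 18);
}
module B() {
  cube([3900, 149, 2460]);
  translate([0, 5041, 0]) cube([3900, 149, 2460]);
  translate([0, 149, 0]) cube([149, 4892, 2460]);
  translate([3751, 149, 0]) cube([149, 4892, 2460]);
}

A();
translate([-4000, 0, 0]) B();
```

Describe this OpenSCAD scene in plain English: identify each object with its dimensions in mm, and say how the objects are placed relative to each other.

A is a four-legged stool. The seat is a 297×295×41 mm slab whose top surface is at z = 392 mm; four round legs, each 36 mm in diameter, run from the floor (z = 0) to the underside of the seat, each leg's axis is inset half a diameter from the nearest pair of seat edges (so the leg's bounding box is flush with the corner).

B is the wall frame of a small rectangular building: four walls, each 2460 mm tall and 149 mm thick, enclosing a footprint 3900 mm (x) by 5190 mm (y) outside-to-outside, with no floor or roof. The front and back walls (the −y and +y sides) span the full width; the two side walls fit between them.

The house frame is on the floor beside the stool on its −x side.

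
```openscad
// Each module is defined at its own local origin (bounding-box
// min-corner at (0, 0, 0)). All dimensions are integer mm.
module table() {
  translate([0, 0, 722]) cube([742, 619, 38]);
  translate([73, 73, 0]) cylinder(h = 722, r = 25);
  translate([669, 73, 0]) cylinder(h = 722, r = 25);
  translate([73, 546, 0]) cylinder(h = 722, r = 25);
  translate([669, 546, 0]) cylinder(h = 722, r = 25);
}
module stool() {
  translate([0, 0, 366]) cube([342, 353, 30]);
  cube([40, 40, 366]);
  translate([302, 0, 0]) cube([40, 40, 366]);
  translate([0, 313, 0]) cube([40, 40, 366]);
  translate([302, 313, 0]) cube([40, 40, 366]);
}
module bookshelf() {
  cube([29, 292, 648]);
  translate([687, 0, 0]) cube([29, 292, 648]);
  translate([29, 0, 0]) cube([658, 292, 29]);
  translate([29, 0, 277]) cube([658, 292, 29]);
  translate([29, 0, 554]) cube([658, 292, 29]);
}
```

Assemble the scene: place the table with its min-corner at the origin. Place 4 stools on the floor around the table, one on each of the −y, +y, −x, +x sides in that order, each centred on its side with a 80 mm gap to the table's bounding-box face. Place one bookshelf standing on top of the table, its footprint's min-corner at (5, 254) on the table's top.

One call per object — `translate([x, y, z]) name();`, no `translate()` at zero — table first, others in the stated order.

table();
translate([200, -433, 0]) stool();
translate([200, 699, 0]) stool();
translate([-422, 133, 0]) stool();
translate([822, 133, 0]) stool();
translate([5, 254, 760]) bookshelf();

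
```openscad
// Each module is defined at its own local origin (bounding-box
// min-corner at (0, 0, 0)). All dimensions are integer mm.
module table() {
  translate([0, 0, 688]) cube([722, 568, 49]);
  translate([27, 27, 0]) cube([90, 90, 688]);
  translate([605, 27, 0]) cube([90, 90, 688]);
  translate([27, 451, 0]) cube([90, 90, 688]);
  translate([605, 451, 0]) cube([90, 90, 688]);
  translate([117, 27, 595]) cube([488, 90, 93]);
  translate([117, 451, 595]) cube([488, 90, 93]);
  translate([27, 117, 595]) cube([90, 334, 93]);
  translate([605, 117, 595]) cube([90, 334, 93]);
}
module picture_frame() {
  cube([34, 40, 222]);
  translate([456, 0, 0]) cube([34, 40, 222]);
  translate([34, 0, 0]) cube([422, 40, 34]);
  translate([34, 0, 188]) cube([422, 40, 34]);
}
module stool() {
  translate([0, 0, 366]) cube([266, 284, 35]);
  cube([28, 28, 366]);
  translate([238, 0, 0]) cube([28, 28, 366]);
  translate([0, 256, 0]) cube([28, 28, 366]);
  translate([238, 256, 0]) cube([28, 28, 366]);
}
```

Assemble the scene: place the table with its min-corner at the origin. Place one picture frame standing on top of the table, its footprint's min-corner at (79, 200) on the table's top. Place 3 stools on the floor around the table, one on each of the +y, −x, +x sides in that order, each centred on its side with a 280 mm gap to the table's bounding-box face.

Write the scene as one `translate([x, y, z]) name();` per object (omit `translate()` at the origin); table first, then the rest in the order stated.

table();
translate([79, 200, 737]) picture_frame();
translate([228, 848, 0]) stool();
translate([-546, 142, 0]) stool();
translate([1002, 142, 0]) stool();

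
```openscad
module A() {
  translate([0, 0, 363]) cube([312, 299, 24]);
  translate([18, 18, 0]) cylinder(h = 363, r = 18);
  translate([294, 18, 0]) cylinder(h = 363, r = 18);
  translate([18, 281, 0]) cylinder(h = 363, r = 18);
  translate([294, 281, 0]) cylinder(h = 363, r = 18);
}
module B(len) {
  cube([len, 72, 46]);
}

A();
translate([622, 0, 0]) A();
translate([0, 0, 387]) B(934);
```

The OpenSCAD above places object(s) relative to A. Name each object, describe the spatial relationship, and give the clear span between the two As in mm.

Second stool starts at x = 622; first ends at x = 312; clear span = 622 − 312 = 310 mm.

A is a stool. B is a beam. A beam spans the tops of two stools. The clear span between the two stools is 310 mm.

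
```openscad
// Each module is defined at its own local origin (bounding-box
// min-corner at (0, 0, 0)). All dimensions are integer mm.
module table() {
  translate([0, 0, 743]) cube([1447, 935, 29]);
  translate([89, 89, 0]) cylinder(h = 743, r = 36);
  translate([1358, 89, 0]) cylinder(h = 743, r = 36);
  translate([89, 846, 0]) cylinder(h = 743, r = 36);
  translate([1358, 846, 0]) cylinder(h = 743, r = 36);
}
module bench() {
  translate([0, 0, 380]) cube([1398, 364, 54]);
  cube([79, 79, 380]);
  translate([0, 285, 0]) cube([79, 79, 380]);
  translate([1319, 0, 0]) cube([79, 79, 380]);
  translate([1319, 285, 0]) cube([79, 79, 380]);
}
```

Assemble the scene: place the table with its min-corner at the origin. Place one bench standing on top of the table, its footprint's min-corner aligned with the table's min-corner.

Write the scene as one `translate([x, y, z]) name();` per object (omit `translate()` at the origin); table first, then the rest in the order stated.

table();
translate([0, 0, 772]) bench();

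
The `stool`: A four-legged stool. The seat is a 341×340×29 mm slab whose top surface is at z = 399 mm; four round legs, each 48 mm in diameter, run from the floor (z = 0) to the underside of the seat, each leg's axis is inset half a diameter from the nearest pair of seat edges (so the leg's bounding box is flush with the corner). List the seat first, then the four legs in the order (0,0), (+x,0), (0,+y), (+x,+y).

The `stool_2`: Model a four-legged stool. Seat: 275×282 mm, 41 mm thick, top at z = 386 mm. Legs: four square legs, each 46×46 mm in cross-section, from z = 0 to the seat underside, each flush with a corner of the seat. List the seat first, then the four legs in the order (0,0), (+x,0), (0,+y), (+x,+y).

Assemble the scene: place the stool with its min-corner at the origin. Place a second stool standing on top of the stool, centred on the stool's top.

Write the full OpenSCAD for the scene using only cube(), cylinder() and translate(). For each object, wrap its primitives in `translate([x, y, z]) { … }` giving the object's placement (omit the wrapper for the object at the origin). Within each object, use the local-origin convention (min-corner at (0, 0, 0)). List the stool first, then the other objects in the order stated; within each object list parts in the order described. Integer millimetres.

translate([0, 0, 370]) cube([341, 340, 29]);
translate([24, 24, 0]) cylinder(h = 370, r = 24);
translate([317, 24, 0]) cylinder(h = 370, r = 24);
translate([24, 316, 0]) cylinder(h = 370, r = 24);
translate([317, 316, 0]) cylinder(h = 370, r = 24);
translate([33, 29, 399]) {
  translate([0, 0, 345]) cube([275, 282, 41]);
  cube([46, 46, 345]);
  translate([229, 0, 0]) cube([46, 46, 345]);
  translate([0, 236, 0]) cube([46, 46, 345]);
  translate([229, 236, 0]) cube([46, 46, 345]);
}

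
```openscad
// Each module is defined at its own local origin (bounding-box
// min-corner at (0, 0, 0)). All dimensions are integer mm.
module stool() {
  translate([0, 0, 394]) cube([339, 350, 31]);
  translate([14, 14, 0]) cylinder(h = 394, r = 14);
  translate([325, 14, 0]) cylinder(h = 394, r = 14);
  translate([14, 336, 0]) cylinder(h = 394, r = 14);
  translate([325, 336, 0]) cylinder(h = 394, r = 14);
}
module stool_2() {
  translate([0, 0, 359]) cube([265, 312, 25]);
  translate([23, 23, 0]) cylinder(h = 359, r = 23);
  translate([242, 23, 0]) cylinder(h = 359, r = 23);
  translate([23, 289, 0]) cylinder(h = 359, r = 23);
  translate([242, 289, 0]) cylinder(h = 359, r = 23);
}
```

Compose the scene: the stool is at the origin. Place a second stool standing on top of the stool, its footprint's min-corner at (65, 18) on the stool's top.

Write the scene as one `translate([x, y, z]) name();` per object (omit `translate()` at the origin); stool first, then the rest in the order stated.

stool();
translate([65, 18, 425]) stool_2();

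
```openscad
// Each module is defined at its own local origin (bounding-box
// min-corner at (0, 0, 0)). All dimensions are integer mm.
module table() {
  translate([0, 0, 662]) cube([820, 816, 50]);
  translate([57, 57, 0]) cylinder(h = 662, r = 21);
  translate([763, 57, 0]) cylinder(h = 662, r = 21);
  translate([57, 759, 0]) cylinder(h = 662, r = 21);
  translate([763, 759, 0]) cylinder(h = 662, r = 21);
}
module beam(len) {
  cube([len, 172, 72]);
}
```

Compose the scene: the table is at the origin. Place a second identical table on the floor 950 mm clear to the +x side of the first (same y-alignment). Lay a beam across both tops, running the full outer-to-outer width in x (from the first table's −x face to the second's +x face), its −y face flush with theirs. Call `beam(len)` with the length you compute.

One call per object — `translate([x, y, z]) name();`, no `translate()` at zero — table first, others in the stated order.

table();
translate([1770, 0, 0]) table();
translate([0, 0, 712]) beam(2590);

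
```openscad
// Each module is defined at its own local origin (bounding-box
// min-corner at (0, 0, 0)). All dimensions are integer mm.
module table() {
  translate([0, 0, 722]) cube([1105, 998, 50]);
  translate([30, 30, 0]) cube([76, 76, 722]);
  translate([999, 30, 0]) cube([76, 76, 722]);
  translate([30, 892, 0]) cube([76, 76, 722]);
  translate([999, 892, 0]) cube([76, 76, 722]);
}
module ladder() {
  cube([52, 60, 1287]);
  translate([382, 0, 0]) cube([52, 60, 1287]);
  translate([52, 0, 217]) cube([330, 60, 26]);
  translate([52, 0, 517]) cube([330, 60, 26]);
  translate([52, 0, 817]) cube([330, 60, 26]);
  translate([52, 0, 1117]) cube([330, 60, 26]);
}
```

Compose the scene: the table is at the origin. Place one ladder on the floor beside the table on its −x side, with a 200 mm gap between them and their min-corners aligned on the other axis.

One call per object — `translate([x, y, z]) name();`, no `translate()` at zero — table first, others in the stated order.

table();
translate([-634, 0, 0]) ladder();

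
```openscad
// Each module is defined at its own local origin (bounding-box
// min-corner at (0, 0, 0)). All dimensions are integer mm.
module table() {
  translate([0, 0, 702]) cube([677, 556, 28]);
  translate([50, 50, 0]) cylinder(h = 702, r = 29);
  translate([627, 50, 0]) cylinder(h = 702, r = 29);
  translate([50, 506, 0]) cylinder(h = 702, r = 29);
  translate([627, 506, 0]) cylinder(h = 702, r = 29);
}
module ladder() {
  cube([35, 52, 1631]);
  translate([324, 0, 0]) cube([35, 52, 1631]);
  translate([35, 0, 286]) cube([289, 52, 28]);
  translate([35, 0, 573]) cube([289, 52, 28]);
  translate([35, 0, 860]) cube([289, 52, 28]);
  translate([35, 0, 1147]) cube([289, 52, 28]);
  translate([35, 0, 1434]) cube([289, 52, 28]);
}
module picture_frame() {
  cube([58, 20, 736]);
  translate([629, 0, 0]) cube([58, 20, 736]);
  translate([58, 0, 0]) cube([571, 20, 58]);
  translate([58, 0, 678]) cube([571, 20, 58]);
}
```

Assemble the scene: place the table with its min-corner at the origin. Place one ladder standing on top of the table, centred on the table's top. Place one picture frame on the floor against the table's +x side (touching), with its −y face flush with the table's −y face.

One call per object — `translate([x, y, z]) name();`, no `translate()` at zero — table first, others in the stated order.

table();
translate([159, 252, 730]) ladder();
translate([677, 0, 0]) picture_frame();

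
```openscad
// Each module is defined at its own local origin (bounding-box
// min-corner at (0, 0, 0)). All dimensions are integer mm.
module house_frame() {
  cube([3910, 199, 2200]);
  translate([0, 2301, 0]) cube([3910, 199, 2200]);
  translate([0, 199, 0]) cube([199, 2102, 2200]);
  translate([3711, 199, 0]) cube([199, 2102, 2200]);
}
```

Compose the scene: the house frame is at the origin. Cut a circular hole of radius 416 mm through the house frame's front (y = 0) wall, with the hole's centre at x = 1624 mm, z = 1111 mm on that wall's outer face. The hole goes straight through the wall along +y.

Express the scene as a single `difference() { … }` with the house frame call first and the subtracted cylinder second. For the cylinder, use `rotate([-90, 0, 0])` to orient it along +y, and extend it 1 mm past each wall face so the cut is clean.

difference() {
  house_frame();
  translate([1624, -1, 1111]) rotate([-90, 0, 0]) cylinder(h = 201, r = 416);
}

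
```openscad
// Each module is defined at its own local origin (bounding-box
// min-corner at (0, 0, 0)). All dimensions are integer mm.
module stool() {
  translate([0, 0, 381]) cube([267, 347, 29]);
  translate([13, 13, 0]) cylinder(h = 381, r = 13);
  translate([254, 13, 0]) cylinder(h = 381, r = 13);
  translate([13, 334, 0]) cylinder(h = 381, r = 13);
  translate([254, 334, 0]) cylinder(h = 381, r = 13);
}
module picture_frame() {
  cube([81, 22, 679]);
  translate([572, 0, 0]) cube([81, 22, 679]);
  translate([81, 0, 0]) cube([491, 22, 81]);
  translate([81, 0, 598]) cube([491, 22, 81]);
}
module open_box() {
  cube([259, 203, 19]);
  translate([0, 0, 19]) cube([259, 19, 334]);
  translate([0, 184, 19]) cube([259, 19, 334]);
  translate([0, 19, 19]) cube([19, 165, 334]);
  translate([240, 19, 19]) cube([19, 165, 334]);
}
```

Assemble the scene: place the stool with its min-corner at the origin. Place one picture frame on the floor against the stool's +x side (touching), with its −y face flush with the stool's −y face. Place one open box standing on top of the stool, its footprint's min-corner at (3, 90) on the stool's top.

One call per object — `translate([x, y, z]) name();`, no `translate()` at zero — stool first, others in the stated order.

stool();
translate([267, 0, 0]) picture_frame();
translate([3, 90, 410]) open_box();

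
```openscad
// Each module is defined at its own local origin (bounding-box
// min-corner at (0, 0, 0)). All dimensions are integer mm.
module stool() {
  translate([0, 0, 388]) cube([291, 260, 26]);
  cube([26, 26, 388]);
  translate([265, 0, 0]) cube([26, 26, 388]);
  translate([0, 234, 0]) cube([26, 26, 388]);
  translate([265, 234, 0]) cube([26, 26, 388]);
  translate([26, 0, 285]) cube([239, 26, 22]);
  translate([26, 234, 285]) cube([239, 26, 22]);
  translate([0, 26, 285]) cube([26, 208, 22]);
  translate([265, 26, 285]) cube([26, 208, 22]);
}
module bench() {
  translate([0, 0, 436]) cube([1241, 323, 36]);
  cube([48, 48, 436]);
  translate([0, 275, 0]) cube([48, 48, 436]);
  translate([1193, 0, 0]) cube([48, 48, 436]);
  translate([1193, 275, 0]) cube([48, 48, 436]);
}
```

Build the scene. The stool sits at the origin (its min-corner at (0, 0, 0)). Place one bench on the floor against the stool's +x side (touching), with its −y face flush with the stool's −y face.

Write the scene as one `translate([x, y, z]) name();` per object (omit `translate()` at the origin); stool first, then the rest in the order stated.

stool();
translate([291, 0, 0]) bench();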